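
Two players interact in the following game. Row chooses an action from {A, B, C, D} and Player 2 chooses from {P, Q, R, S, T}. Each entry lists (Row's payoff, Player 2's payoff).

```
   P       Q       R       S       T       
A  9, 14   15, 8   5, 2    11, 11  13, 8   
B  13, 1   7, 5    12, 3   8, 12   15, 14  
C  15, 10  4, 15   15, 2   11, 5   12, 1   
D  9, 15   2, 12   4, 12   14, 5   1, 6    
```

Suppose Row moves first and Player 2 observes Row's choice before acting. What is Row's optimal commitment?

Solve by backward induction (Row leads).
- A: Player 2 compares 14, 8, 2, 11, 8 and picks P; Row would get 9.
- B: Player 2 compares 1, 5, 3, 12, 14 and picks T; Row would get 15.
- C: Player 2 compares 10, 15, 2, 5, 1 and picks Q; Row would get 4.
- D: Player 2 compares 15, 12, 12, 5, 6 and picks P; Row would get 9.
Row's induced payoffs are 9, 15, 4, 9, so Row commits to B. Subgame-perfect outcome: (B, T) with payoffs (15, 14).

B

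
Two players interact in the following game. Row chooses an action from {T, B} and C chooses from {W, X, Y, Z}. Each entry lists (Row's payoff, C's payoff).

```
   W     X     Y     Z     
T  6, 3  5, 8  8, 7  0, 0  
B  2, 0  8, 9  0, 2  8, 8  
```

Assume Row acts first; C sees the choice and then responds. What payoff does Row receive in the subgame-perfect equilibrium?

Solve by backward induction (Row leads).
- T: C compares 3, 8, 7, 0 and picks X; Row would get 5.
- B: C compares 0, 9, 2, 8 and picks X; Row would get 8.
Row's induced payoffs are 5, 8, so Row commits to B. Subgame-perfect outcome: (B, X) with payoffs (8, 9).

8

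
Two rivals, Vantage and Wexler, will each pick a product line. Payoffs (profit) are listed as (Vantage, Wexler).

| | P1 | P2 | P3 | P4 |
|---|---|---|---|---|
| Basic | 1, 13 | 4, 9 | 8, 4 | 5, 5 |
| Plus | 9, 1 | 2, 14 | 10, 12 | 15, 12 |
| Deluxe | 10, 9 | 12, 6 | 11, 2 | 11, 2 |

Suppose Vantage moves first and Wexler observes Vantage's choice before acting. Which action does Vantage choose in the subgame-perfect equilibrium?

Solve by backward induction (Vantage leads).
- Basic → Wexler plays P1 (best of 13, 9, 4, 5); Vantage gets 1.
- Plus → Wexler plays P2 (best of 1, 14, 12, 12); Vantage gets 2.
- Deluxe → Wexler plays P1 (best of 9, 6, 2, 2); Vantage gets 10.
Maximizing over 1, 2, 10, Vantage chooses Deluxe. Subgame-perfect outcome: (Deluxe, P1) with payoffs (10, 9).

Deluxe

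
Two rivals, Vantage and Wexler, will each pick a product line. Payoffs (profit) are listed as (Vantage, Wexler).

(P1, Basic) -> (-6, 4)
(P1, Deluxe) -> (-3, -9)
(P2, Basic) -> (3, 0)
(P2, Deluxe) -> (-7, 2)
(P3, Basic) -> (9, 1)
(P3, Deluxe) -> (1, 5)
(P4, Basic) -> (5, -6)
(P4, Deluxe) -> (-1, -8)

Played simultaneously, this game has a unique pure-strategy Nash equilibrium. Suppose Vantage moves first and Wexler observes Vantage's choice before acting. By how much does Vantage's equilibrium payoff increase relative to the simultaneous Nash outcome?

Backward induction with Vantage moving first.
- P1: BR = Basic, leader payoff -6.
- P2: BR = Deluxe, leader payoff -7.
- P3: BR = Deluxe, leader payoff 1.
- P4: BR = Basic, leader payoff 5.
Among -6, -7, 1, 5, the best is 5 at P4. Subgame-perfect outcome: (P4, Basic) with payoffs (5, -6).
For the simultaneous game, intersect best replies.
Vantage's best replies: Basic→P3; Deluxe→P3.
Wexler's best replies: P1→Basic; P2→Deluxe; P3→Deluxe; P4→Basic.
The unique mutual best reply is (P3, Deluxe), giving (1, 5).
Vantage's commitment gain: 5 − 1 = 4.

4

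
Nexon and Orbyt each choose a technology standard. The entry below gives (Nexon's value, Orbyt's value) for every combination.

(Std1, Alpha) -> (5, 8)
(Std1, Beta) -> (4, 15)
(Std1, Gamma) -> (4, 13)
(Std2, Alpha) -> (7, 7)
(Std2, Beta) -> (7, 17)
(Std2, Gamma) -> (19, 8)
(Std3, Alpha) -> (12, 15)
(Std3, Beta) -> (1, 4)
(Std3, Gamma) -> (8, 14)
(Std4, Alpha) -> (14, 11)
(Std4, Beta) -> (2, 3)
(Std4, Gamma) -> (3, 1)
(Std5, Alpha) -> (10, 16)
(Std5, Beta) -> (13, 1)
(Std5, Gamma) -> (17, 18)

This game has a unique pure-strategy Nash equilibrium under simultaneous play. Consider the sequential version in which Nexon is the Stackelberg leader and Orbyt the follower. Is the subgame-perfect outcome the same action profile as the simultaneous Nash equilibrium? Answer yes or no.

no

Solve by backward induction (Nexon leads).
- Std1 → Orbyt plays Beta (best of 8, 15, 13); Nexon gets 4.
- Std2 → Orbyt plays Beta (best of 7, 17, 8); Nexon gets 7.
- Std3 → Orbyt plays Alpha (best of 15, 4, 14); Nexon gets 12.
- Std4 → Orbyt plays Alpha (best of 11, 3, 1); Nexon gets 14.
- Std5 → Orbyt plays Gamma (best of 16, 1, 18); Nexon gets 17.
Maximizing over 4, 7, 12, 14, 17, Nexon chooses Std5. Subgame-perfect outcome: (Std5, Gamma) with payoffs (17, 18).
Now find the simultaneous Nash equilibrium.
Nexon's best replies: Alpha→Std4; Beta→Std5; Gamma→Std2.
Orbyt's best replies: Std1→Beta; Std2→Beta; Std3→Alpha; Std4→Alpha; Std5→Gamma.
The unique mutual best reply is (Std4, Alpha), giving (14, 11).
Sequential outcome (Std5, Gamma) differs from the Nash profile (Std4, Alpha).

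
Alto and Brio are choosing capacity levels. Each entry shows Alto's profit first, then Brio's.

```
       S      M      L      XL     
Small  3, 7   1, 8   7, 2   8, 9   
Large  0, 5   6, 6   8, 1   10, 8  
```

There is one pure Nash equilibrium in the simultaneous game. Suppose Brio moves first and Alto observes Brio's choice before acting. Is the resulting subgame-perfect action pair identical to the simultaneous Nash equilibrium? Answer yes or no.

yes

Work backward from Alto's decision.
- S: Alto compares 3, 0 and picks Small; Brio would get 7.
- M: Alto compares 1, 6 and picks Large; Brio would get 6.
- L: Alto compares 7, 8 and picks Large; Brio would get 1.
- XL: Alto compares 8, 10 and picks Large; Brio would get 8.
Brio's induced payoffs are 7, 6, 1, 8, so Brio commits to XL. Subgame-perfect outcome: (Large, XL) with payoffs (10, 8).
For the simultaneous game, intersect best replies.
Alto's best replies: S→Small; M→Large; L→Large; XL→Large.
Brio's best replies: Small→XL; Large→XL.
The unique mutual best reply is (Large, XL), giving (10, 8).
Sequential outcome (Large, XL) coincides with the Nash profile (Large, XL).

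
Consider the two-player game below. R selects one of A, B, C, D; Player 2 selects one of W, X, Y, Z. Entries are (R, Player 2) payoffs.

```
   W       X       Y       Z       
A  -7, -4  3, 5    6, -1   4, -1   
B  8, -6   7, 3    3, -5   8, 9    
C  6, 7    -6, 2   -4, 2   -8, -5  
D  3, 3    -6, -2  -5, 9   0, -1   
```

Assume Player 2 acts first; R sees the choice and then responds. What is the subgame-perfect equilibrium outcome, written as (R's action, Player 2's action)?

(B, Z)

R best-responds to each possible Player 2 move:
- W: R compares -7, 8, 6, 3 and picks B; Player 2 would get -6.
- X: R compares 3, 7, -6, -6 and picks B; Player 2 would get 3.
- Y: R compares 6, 3, -4, -5 and picks A; Player 2 would get -1.
- Z: R compares 4, 8, -8, 0 and picks B; Player 2 would get 9.
Maximizing over -6, 3, -1, 9, Player 2 chooses Z. Subgame-perfect outcome: (B, Z) with payoffs (8, 9).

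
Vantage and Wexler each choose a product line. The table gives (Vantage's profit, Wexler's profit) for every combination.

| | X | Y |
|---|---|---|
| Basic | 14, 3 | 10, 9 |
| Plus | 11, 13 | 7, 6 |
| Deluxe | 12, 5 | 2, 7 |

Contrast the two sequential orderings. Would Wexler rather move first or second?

If Vantage leads: Wexler's best replies are Basic→Y, Plus→X, Deluxe→Y; Vantage's induced payoffs 10, 11, 2; outcome (Plus, X), payoffs (11, 13).
If Wexler leads: Vantage's best replies are X→Basic, Y→Basic; Wexler's induced payoffs 3, 9; outcome (Basic, Y), payoffs (10, 9).
Wexler gets 9 moving first and 13 moving second, so Wexler prefers to move second.

second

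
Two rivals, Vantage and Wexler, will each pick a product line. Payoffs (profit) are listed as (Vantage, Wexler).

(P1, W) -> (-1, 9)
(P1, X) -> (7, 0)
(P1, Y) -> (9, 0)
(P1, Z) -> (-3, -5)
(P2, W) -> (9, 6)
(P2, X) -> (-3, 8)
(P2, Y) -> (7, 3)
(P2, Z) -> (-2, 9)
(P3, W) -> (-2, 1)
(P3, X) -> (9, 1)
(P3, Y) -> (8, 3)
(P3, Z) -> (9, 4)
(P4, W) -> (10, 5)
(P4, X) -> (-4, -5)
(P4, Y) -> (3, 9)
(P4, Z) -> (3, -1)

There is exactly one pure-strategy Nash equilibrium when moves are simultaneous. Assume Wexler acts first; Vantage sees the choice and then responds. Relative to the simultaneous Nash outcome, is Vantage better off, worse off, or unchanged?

Work backward from Vantage's decision.
- W: Vantage compares -1, 9, -2, 10 and picks P4; Wexler would get 5.
- X: Vantage compares 7, -3, 9, -4 and picks P3; Wexler would get 1.
- Y: Vantage compares 9, 7, 8, 3 and picks P1; Wexler would get 0.
- Z: Vantage compares -3, -2, 9, 3 and picks P3; Wexler would get 4.
Maximizing over 5, 1, 0, 4, Wexler chooses W. Subgame-perfect outcome: (P4, W) with payoffs (10, 5).
For the simultaneous game, intersect best replies.
Vantage's best replies: W→P4; X→P3; Y→P1; Z→P3.
Wexler's best replies: P1→W; P2→Z; P3→Z; P4→Y.
Only (P3, Z) has each player best-responding; Nash payoffs (9, 4).
Vantage earns 10 sequentially versus 9 at the Nash outcome: better off.

better off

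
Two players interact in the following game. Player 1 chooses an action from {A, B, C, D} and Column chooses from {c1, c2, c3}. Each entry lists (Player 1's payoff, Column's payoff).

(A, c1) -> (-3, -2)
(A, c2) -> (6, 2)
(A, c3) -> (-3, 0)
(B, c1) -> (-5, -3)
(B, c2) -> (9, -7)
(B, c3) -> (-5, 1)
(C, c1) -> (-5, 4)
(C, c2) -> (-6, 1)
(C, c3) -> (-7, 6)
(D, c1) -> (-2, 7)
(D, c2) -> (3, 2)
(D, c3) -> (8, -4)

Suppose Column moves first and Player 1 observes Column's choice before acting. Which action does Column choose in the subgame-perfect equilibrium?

Solve by backward induction (Column leads).
- c1: BR = D, leader payoff 7.
- c2: BR = B, leader payoff -7.
- c3: BR = D, leader payoff -4.
Column's induced payoffs are 7, -7, -4, so Column commits to c1. Subgame-perfect outcome: (D, c1) with payoffs (-2, 7).

c1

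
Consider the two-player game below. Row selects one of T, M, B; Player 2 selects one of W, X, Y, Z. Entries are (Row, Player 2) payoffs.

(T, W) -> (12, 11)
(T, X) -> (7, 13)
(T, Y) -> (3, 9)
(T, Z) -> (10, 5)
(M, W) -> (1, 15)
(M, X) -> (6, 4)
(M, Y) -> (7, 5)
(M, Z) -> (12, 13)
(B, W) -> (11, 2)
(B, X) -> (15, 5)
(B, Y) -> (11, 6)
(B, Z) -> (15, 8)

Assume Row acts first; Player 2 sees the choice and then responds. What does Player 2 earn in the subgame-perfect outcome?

Player 2 best-responds to each possible Row move:
- T: BR = X, leader payoff 7.
- M: BR = W, leader payoff 1.
- B: BR = Z, leader payoff 15.
Among 7, 1, 15, the best is 15 at B. Subgame-perfect outcome: (B, Z) with payoffs (15, 8).

8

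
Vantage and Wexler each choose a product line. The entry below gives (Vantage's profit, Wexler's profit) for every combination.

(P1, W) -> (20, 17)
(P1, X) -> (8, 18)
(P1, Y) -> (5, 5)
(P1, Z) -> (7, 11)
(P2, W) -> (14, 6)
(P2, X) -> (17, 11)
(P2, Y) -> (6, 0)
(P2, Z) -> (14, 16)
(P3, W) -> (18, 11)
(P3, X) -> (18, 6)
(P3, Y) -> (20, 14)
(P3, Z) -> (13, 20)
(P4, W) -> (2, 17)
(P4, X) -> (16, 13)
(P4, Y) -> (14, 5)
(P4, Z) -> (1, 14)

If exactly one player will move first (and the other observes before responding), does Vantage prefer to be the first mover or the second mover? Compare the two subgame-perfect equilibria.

If Vantage leads: Wexler's best replies are P1→X, P2→Z, P3→Z, P4→W; Vantage's induced payoffs 8, 14, 13, 2; outcome (P2, Z), payoffs (14, 16).
If Wexler leads: Vantage's best replies are W→P1, X→P3, Y→P3, Z→P2; Wexler's induced payoffs 17, 6, 14, 16; outcome (P1, W), payoffs (20, 17).
Vantage gets 14 moving first and 20 moving second, so Vantage prefers to move second.

second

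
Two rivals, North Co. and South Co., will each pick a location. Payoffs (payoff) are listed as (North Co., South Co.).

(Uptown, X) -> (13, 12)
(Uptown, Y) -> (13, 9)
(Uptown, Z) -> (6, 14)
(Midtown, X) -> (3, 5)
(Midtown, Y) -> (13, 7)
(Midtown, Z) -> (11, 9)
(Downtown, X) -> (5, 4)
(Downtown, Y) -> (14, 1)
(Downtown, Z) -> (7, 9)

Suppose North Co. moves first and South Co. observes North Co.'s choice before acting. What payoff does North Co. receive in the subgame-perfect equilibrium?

Solve by backward induction (North Co. leads).
- Uptown: BR = Z, leader payoff 6.
- Midtown: BR = Z, leader payoff 11.
- Downtown: BR = Z, leader payoff 7.
Among 6, 11, 7, the best is 11 at Midtown. Subgame-perfect outcome: (Midtown, Z) with payoffs (11, 9).

11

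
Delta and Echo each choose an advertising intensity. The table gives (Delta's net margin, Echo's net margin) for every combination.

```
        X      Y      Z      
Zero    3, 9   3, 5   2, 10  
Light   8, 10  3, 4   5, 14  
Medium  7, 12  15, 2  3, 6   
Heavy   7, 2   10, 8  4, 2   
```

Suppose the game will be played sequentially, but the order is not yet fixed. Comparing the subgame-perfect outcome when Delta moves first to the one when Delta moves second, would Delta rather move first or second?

first

If Delta leads: Echo's best replies are Zero→Z, Light→Z, Medium→X, Heavy→Y; Delta's induced payoffs 2, 5, 7, 10; outcome (Heavy, Y), payoffs (10, 8).
If Echo leads: Delta's best replies are X→Light, Y→Medium, Z→Light; Echo's induced payoffs 10, 2, 14; outcome (Light, Z), payoffs (5, 14).
Delta gets 10 moving first and 5 moving second, so Delta prefers to move first.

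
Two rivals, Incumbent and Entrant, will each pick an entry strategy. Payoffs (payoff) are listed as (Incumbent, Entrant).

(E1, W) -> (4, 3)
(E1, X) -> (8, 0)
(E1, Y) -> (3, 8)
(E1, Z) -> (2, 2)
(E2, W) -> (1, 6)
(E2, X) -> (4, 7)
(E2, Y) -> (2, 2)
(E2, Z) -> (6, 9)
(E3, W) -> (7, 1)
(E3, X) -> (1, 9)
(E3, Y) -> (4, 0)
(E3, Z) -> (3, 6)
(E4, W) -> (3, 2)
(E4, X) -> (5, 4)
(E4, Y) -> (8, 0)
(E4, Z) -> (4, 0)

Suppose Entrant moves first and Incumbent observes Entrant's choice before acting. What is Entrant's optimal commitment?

Solve by backward induction (Entrant leads).
- W: BR = E3, leader payoff 1.
- X: BR = E1, leader payoff 0.
- Y: BR = E4, leader payoff 0.
- Z: BR = E2, leader payoff 9.
Entrant's induced payoffs are 1, 0, 0, 9, so Entrant commits to Z. Subgame-perfect outcome: (E2, Z) with payoffs (6, 9).

Z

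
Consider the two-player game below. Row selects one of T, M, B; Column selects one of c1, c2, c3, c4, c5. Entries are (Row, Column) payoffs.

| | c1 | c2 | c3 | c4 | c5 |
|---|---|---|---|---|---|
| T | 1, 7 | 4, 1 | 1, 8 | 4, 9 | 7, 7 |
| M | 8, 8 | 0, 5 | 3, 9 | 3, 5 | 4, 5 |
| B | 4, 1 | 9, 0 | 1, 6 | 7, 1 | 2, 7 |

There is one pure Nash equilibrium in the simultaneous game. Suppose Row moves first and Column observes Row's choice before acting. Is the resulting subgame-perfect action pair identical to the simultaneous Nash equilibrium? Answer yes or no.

Work backward from Column's decision.
- T: Column compares 7, 1, 8, 9, 7 and picks c4; Row would get 4.
- M: Column compares 8, 5, 9, 5, 5 and picks c3; Row would get 3.
- B: Column compares 1, 0, 6, 1, 7 and picks c5; Row would get 2.
Row's induced payoffs are 4, 3, 2, so Row commits to T. Subgame-perfect outcome: (T, c4) with payoffs (4, 9).
Now find the simultaneous Nash equilibrium.
Row's best replies: c1→M; c2→B; c3→M; c4→B; c5→T.
Column's best replies: T→c4; M→c3; B→c5.
The unique mutual best reply is (M, c3), giving (3, 9).
Sequential outcome (T, c4) differs from the Nash profile (M, c3).

no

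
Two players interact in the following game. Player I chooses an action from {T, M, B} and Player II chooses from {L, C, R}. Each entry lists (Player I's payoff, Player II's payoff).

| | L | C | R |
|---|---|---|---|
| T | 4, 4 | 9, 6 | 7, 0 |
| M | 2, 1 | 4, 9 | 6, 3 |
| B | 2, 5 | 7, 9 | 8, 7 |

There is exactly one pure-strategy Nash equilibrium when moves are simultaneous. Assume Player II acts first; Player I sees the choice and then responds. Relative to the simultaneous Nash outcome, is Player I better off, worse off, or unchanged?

Backward induction with Player II moving first.
- L → Player I plays T (best of 4, 2, 2); Player II gets 4.
- C → Player I plays T (best of 9, 4, 7); Player II gets 6.
- R → Player I plays B (best of 7, 6, 8); Player II gets 7.
Player II's induced payoffs are 4, 6, 7, so Player II commits to R. Subgame-perfect outcome: (B, R) with payoffs (8, 7).
Now find the simultaneous Nash equilibrium.
Player I's best replies: L→T; C→T; R→B.
Player II's best replies: T→C; M→C; B→C.
The unique mutual best reply is (T, C), giving (9, 6).
Player I earns 8 sequentially versus 9 at the Nash outcome: worse off.

worse off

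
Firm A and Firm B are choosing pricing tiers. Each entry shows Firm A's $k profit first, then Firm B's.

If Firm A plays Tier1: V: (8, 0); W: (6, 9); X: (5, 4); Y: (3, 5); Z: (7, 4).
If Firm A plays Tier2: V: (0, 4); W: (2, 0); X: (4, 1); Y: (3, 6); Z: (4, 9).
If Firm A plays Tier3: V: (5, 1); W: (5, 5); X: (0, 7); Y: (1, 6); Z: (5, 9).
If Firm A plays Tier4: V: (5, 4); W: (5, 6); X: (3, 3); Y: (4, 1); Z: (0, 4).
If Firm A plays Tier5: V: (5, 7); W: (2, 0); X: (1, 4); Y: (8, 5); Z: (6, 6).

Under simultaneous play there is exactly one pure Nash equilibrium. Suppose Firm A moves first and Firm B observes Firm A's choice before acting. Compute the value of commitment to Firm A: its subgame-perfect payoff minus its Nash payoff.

0

Solve by backward induction (Firm A leads).
- Tier1: BR = W, leader payoff 6.
- Tier2: BR = Z, leader payoff 4.
- Tier3: BR = Z, leader payoff 5.
- Tier4: BR = W, leader payoff 5.
- Tier5: BR = V, leader payoff 5.
Firm A's induced payoffs are 6, 4, 5, 5, 5, so Firm A commits to Tier1. Subgame-perfect outcome: (Tier1, W) with payoffs (6, 9).
Now find the simultaneous Nash equilibrium.
Firm A's best replies: V→Tier1; W→Tier1; X→Tier1; Y→Tier5; Z→Tier1.
Firm B's best replies: Tier1→W; Tier2→Z; Tier3→Z; Tier4→W; Tier5→V.
Only (Tier1, W) has each player best-responding; Nash payoffs (6, 9).
Firm A's commitment gain: 6 − 6 = 0.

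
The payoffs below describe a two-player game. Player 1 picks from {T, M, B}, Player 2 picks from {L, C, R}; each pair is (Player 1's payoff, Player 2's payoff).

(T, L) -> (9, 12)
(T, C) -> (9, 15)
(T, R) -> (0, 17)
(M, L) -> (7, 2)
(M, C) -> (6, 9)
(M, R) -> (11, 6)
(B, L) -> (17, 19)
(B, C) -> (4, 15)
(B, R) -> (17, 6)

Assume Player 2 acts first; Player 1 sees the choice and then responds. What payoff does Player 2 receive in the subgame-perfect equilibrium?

Solve by backward induction (Player 2 leads).
- L → Player 1 plays B (best of 9, 7, 17); Player 2 gets 19.
- C → Player 1 plays T (best of 9, 6, 4); Player 2 gets 15.
- R → Player 1 plays B (best of 0, 11, 17); Player 2 gets 6.
Player 2's induced payoffs are 19, 15, 6, so Player 2 commits to L. Subgame-perfect outcome: (B, L) with payoffs (17, 19).

19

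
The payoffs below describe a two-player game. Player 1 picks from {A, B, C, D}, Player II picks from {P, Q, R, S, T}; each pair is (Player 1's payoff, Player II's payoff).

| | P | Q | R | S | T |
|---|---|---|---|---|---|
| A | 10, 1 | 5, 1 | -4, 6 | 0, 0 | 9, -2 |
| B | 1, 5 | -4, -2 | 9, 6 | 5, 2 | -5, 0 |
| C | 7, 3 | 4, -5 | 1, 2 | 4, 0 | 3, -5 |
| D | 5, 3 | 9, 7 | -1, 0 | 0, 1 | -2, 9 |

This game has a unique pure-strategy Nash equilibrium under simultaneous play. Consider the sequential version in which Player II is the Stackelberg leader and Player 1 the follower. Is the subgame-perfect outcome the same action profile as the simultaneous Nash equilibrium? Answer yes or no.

Solve by backward induction (Player II leads).
- P: Player 1 compares 10, 1, 7, 5 and picks A; Player II would get 1.
- Q: Player 1 compares 5, -4, 4, 9 and picks D; Player II would get 7.
- R: Player 1 compares -4, 9, 1, -1 and picks B; Player II would get 6.
- S: Player 1 compares 0, 5, 4, 0 and picks B; Player II would get 2.
- T: Player 1 compares 9, -5, 3, -2 and picks A; Player II would get -2.
Maximizing over 1, 7, 6, 2, -2, Player II chooses Q. Subgame-perfect outcome: (D, Q) with payoffs (9, 7).
For the simultaneous game, intersect best replies.
Player 1's best replies: P→A; Q→D; R→B; S→B; T→A.
Player II's best replies: A→R; B→R; C→P; D→T.
The unique mutual best reply is (B, R), giving (9, 6).
Sequential outcome (D, Q) differs from the Nash profile (B, R).

no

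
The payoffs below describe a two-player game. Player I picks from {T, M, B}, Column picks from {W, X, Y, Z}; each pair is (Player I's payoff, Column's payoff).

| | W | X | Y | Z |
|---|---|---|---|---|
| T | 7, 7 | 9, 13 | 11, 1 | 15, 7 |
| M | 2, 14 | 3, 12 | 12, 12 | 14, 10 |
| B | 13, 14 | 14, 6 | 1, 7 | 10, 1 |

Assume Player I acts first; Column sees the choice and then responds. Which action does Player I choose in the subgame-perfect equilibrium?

Work backward from Column's decision.
- T → Column plays X (best of 7, 13, 1, 7); Player I gets 9.
- M → Column plays W (best of 14, 12, 12, 10); Player I gets 2.
- B → Column plays W (best of 14, 6, 7, 1); Player I gets 13.
Among 9, 2, 13, the best is 13 at B. Subgame-perfect outcome: (B, W) with payoffs (13, 14).

B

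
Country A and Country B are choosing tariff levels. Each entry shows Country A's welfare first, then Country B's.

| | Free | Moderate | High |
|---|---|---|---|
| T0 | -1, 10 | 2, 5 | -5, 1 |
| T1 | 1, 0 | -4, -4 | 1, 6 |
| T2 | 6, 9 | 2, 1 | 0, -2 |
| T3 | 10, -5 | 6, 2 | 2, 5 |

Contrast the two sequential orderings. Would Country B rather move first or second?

If Country A leads: Country B's best replies are T0→Free, T1→High, T2→Free, T3→High; Country A's induced payoffs -1, 1, 6, 2; outcome (T2, Free), payoffs (6, 9).
If Country B leads: Country A's best replies are Free→T3, Moderate→T3, High→T3; Country B's induced payoffs -5, 2, 5; outcome (T3, High), payoffs (2, 5).
Country B gets 5 moving first and 9 moving second, so Country B prefers to move second.

second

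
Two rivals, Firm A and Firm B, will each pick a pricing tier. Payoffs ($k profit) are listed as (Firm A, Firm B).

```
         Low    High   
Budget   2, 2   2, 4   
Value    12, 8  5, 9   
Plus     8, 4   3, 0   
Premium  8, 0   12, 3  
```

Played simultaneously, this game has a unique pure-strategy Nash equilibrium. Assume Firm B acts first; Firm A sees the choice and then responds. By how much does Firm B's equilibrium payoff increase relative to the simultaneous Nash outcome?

5

Backward induction with Firm B moving first.
- Low → Firm A plays Value (best of 2, 12, 8, 8); Firm B gets 8.
- High → Firm A plays Premium (best of 2, 5, 3, 12); Firm B gets 3.
Maximizing over 8, 3, Firm B chooses Low. Subgame-perfect outcome: (Value, Low) with payoffs (12, 8).
Under simultaneous play:
Firm A's best replies: Low→Value; High→Premium.
Firm B's best replies: Budget→High; Value→High; Plus→Low; Premium→High.
The unique mutual best reply is (Premium, High), giving (12, 3).
Firm B's commitment gain: 8 − 3 = 5.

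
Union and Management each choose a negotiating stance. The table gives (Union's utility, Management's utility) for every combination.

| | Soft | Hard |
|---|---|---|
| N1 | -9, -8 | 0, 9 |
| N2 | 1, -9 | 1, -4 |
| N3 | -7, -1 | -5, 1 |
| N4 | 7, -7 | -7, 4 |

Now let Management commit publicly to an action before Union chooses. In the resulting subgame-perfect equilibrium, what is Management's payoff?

Work backward from Union's decision.
- Soft: Union compares -9, 1, -7, 7 and picks N4; Management would get -7.
- Hard: Union compares 0, 1, -5, -7 and picks N2; Management would get -4.
Management's induced payoffs are -7, -4, so Management commits to Hard. Subgame-perfect outcome: (N2, Hard) with payoffs (1, -4).

-4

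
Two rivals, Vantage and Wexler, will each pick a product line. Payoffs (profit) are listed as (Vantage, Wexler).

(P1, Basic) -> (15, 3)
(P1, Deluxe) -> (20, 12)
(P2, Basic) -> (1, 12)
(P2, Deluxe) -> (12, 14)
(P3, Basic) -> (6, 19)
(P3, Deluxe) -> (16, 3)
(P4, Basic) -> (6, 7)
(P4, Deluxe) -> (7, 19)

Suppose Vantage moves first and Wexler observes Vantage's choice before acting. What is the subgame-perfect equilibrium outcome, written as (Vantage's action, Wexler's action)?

(P1, Deluxe)

Solve by backward induction (Vantage leads).
- P1: BR = Deluxe, leader payoff 20.
- P2: BR = Deluxe, leader payoff 12.
- P3: BR = Basic, leader payoff 6.
- P4: BR = Deluxe, leader payoff 7.
Maximizing over 20, 12, 6, 7, Vantage chooses P1. Subgame-perfect outcome: (P1, Deluxe) with payoffs (20, 12).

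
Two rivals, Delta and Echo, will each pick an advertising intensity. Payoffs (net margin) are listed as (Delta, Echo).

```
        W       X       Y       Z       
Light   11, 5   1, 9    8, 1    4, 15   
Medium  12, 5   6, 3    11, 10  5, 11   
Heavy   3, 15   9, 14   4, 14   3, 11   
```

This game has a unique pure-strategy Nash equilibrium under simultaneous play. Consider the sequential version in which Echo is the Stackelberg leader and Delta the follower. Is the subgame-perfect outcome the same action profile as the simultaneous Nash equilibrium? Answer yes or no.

no

Work backward from Delta's decision.
- W: Delta compares 11, 12, 3 and picks Medium; Echo would get 5.
- X: Delta compares 1, 6, 9 and picks Heavy; Echo would get 14.
- Y: Delta compares 8, 11, 4 and picks Medium; Echo would get 10.
- Z: Delta compares 4, 5, 3 and picks Medium; Echo would get 11.
Among 5, 14, 10, 11, the best is 14 at X. Subgame-perfect outcome: (Heavy, X) with payoffs (9, 14).
Now find the simultaneous Nash equilibrium.
Delta's best replies: W→Medium; X→Heavy; Y→Medium; Z→Medium.
Echo's best replies: Light→Z; Medium→Z; Heavy→W.
The unique mutual best reply is (Medium, Z), giving (5, 11).
Sequential outcome (Heavy, X) differs from the Nash profile (Medium, Z).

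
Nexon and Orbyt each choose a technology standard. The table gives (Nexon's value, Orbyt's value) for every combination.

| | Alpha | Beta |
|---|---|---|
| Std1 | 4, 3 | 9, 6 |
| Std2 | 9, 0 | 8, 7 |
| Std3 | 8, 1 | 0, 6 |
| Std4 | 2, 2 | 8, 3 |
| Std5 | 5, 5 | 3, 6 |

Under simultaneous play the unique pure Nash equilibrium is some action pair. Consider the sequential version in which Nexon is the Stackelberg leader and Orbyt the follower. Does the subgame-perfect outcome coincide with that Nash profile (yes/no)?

Orbyt best-responds to each possible Nexon move:
- Std1: BR = Beta, leader payoff 9.
- Std2: BR = Beta, leader payoff 8.
- Std3: BR = Beta, leader payoff 0.
- Std4: BR = Beta, leader payoff 8.
- Std5: BR = Beta, leader payoff 3.
Among 9, 8, 0, 8, 3, the best is 9 at Std1. Subgame-perfect outcome: (Std1, Beta) with payoffs (9, 6).
For the simultaneous game, intersect best replies.
Nexon's best replies: Alpha→Std2; Beta→Std1.
Orbyt's best replies: Std1→Beta; Std2→Beta; Std3→Beta; Std4→Beta; Std5→Beta.
Only (Std1, Beta) has each player best-responding; Nash payoffs (9, 6).
Sequential outcome (Std1, Beta) coincides with the Nash profile (Std1, Beta).

yes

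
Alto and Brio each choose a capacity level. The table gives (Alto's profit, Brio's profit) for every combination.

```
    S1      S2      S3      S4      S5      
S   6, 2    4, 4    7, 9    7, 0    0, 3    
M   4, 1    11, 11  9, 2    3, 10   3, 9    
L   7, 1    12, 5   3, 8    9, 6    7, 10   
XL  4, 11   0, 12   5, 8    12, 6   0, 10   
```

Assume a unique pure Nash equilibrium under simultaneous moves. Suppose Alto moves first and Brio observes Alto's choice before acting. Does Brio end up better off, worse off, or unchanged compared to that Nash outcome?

better off

Solve by backward induction (Alto leads).
- S: Brio compares 2, 4, 9, 0, 3 and picks S3; Alto would get 7.
- M: Brio compares 1, 11, 2, 10, 9 and picks S2; Alto would get 11.
- L: Brio compares 1, 5, 8, 6, 10 and picks S5; Alto would get 7.
- XL: Brio compares 11, 12, 8, 6, 10 and picks S2; Alto would get 0.
Alto's induced payoffs are 7, 11, 7, 0, so Alto commits to M. Subgame-perfect outcome: (M, S2) with payoffs (11, 11).
Now find the simultaneous Nash equilibrium.
Alto's best replies: S1→L; S2→L; S3→M; S4→XL; S5→L.
Brio's best replies: S→S3; M→S2; L→S5; XL→S2.
Only (L, S5) has each player best-responding; Nash payoffs (7, 10).
Brio earns 11 sequentially versus 10 at the Nash outcome: better off.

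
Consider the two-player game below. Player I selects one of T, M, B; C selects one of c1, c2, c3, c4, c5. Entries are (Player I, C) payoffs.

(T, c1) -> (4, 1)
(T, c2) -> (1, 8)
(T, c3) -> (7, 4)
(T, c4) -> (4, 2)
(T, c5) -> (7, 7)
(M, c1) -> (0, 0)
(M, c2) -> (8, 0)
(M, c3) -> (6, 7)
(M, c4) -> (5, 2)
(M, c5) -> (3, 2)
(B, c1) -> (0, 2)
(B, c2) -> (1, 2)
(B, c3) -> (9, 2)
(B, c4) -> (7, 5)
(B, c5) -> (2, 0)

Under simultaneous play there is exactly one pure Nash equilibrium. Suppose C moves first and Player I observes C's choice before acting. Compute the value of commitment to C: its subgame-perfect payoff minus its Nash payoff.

Solve by backward induction (C leads).
- c1 → Player I plays T (best of 4, 0, 0); C gets 1.
- c2 → Player I plays M (best of 1, 8, 1); C gets 0.
- c3 → Player I plays B (best of 7, 6, 9); C gets 2.
- c4 → Player I plays B (best of 4, 5, 7); C gets 5.
- c5 → Player I plays T (best of 7, 3, 2); C gets 7.
C's induced payoffs are 1, 0, 2, 5, 7, so C commits to c5. Subgame-perfect outcome: (T, c5) with payoffs (7, 7).
Under simultaneous play:
Player I's best replies: c1→T; c2→M; c3→B; c4→B; c5→T.
C's best replies: T→c2; M→c3; B→c4.
Only (B, c4) has each player best-responding; Nash payoffs (7, 5).
C's commitment gain: 7 − 5 = 2.

2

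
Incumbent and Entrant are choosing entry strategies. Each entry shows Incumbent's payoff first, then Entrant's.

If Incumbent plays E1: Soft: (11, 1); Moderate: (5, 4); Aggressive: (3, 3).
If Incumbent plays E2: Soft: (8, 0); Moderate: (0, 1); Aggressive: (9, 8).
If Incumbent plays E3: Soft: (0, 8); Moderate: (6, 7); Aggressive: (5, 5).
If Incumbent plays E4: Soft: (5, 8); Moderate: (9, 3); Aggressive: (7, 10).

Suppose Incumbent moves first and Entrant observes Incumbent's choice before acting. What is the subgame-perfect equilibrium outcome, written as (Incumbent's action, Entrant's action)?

(E2, Aggressive)

Backward induction with Incumbent moving first.
- E1: Entrant compares 1, 4, 3 and picks Moderate; Incumbent would get 5.
- E2: Entrant compares 0, 1, 8 and picks Aggressive; Incumbent would get 9.
- E3: Entrant compares 8, 7, 5 and picks Soft; Incumbent would get 0.
- E4: Entrant compares 8, 3, 10 and picks Aggressive; Incumbent would get 7.
Incumbent's induced payoffs are 5, 9, 0, 7, so Incumbent commits to E2. Subgame-perfect outcome: (E2, Aggressive) with payoffs (9, 8).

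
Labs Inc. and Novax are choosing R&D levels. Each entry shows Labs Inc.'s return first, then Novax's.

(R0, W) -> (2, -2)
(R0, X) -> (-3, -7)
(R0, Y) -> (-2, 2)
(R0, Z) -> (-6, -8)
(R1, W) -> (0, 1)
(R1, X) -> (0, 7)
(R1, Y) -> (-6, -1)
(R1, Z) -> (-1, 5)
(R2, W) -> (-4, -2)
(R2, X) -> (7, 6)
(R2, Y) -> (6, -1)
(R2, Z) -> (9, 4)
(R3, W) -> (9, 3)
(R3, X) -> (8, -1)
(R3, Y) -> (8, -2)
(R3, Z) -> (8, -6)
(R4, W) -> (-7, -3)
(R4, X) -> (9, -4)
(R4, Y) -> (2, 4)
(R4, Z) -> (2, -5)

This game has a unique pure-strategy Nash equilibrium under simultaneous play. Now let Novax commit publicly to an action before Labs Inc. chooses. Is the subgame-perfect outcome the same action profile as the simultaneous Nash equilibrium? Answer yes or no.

no

Labs Inc. best-responds to each possible Novax move:
- W → Labs Inc. plays R3 (best of 2, 0, -4, 9, -7); Novax gets 3.
- X → Labs Inc. plays R4 (best of -3, 0, 7, 8, 9); Novax gets -4.
- Y → Labs Inc. plays R3 (best of -2, -6, 6, 8, 2); Novax gets -2.
- Z → Labs Inc. plays R2 (best of -6, -1, 9, 8, 2); Novax gets 4.
Among 3, -4, -2, 4, the best is 4 at Z. Subgame-perfect outcome: (R2, Z) with payoffs (9, 4).
Under simultaneous play:
Labs Inc.'s best replies: W→R3; X→R4; Y→R3; Z→R2.
Novax's best replies: R0→Y; R1→X; R2→X; R3→W; R4→Y.
The unique mutual best reply is (R3, W), giving (9, 3).
Sequential outcome (R2, Z) differs from the Nash profile (R3, W).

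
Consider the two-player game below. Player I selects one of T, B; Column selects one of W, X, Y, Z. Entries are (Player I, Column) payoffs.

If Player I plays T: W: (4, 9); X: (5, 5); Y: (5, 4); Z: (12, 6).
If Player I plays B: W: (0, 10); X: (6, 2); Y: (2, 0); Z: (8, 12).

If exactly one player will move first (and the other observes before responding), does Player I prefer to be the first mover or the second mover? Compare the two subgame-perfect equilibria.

first

If Player I leads: Column's best replies are T→W, B→Z; Player I's induced payoffs 4, 8; outcome (B, Z), payoffs (8, 12).
If Column leads: Player I's best replies are W→T, X→B, Y→T, Z→T; Column's induced payoffs 9, 2, 4, 6; outcome (T, W), payoffs (4, 9).
Player I gets 8 moving first and 4 moving second, so Player I prefers to move first.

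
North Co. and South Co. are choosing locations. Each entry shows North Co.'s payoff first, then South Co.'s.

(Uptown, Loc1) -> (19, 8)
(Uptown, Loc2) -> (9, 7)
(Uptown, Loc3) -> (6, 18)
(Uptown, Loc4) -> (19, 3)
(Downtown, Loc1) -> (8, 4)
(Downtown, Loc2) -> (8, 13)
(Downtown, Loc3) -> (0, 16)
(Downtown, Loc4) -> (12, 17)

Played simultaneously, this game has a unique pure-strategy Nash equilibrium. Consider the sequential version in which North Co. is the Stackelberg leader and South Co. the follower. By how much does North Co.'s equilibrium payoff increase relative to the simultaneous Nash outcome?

6

South Co. best-responds to each possible North Co. move:
- Uptown → South Co. plays Loc3 (best of 8, 7, 18, 3); North Co. gets 6.
- Downtown → South Co. plays Loc4 (best of 4, 13, 16, 17); North Co. gets 12.
Among 6, 12, the best is 12 at Downtown. Subgame-perfect outcome: (Downtown, Loc4) with payoffs (12, 17).
Under simultaneous play:
North Co.'s best replies: Loc1→Uptown; Loc2→Uptown; Loc3→Uptown; Loc4→Uptown.
South Co.'s best replies: Uptown→Loc3; Downtown→Loc4.
The unique mutual best reply is (Uptown, Loc3), giving (6, 18).
North Co.'s commitment gain: 12 − 6 = 6.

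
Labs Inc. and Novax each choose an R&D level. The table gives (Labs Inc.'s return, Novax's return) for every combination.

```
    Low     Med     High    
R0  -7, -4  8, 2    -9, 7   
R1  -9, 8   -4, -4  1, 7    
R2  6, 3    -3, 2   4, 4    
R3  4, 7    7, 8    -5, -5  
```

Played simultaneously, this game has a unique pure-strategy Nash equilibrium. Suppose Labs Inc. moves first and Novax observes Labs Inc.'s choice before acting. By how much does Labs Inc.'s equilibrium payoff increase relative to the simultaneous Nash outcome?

3

Novax best-responds to each possible Labs Inc. move:
- R0: Novax compares -4, 2, 7 and picks High; Labs Inc. would get -9.
- R1: Novax compares 8, -4, 7 and picks Low; Labs Inc. would get -9.
- R2: Novax compares 3, 2, 4 and picks High; Labs Inc. would get 4.
- R3: Novax compares 7, 8, -5 and picks Med; Labs Inc. would get 7.
Among -9, -9, 4, 7, the best is 7 at R3. Subgame-perfect outcome: (R3, Med) with payoffs (7, 8).
Under simultaneous play:
Labs Inc.'s best replies: Low→R2; Med→R0; High→R2.
Novax's best replies: R0→High; R1→Low; R2→High; R3→Med.
Only (R2, High) has each player best-responding; Nash payoffs (4, 4).
Labs Inc.'s commitment gain: 7 − 4 = 3.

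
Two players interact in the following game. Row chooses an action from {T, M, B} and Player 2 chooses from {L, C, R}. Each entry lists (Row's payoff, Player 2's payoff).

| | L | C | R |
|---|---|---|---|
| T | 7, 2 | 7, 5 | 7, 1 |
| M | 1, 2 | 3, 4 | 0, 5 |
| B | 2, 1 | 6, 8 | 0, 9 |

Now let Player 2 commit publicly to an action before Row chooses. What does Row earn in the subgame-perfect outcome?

Row best-responds to each possible Player 2 move:
- L: Row compares 7, 1, 2 and picks T; Player 2 would get 2.
- C: Row compares 7, 3, 6 and picks T; Player 2 would get 5.
- R: Row compares 7, 0, 0 and picks T; Player 2 would get 1.
Among 2, 5, 1, the best is 5 at C. Subgame-perfect outcome: (T, C) with payoffs (7, 5).

7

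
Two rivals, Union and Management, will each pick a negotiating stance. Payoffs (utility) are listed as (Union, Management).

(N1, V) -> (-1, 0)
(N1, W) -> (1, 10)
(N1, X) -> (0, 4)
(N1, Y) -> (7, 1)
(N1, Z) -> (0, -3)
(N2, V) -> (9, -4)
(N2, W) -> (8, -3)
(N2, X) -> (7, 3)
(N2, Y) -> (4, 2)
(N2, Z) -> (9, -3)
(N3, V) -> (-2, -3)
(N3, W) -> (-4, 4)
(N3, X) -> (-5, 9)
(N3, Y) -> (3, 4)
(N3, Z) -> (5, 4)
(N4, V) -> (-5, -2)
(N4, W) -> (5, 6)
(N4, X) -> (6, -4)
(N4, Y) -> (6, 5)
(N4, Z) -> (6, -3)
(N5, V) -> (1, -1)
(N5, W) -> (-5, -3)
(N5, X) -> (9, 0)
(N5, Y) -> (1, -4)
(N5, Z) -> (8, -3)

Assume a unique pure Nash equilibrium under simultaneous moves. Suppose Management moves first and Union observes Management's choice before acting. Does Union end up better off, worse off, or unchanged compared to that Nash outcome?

Union best-responds to each possible Management move:
- V: BR = N2, leader payoff -4.
- W: BR = N2, leader payoff -3.
- X: BR = N5, leader payoff 0.
- Y: BR = N1, leader payoff 1.
- Z: BR = N2, leader payoff -3.
Among -4, -3, 0, 1, -3, the best is 1 at Y. Subgame-perfect outcome: (N1, Y) with payoffs (7, 1).
For the simultaneous game, intersect best replies.
Union's best replies: V→N2; W→N2; X→N5; Y→N1; Z→N2.
Management's best replies: N1→W; N2→X; N3→X; N4→W; N5→X.
Only (N5, X) has each player best-responding; Nash payoffs (9, 0).
Union earns 7 sequentially versus 9 at the Nash outcome: worse off.

worse off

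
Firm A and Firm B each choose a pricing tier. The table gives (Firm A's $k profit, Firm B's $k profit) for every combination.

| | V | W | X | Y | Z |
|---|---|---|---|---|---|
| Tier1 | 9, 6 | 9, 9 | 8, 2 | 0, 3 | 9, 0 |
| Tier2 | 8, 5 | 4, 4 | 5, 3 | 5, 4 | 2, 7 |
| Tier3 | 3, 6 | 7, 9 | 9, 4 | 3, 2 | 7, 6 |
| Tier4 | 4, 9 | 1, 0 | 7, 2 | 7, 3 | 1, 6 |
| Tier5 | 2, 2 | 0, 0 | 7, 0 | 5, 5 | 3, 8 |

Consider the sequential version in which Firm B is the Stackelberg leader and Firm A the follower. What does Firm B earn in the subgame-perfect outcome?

Backward induction with Firm B moving first.
- V → Firm A plays Tier1 (best of 9, 8, 3, 4, 2); Firm B gets 6.
- W → Firm A plays Tier1 (best of 9, 4, 7, 1, 0); Firm B gets 9.
- X → Firm A plays Tier3 (best of 8, 5, 9, 7, 7); Firm B gets 4.
- Y → Firm A plays Tier4 (best of 0, 5, 3, 7, 5); Firm B gets 3.
- Z → Firm A plays Tier1 (best of 9, 2, 7, 1, 3); Firm B gets 0.
Among 6, 9, 4, 3, 0, the best is 9 at W. Subgame-perfect outcome: (Tier1, W) with payoffs (9, 9).

9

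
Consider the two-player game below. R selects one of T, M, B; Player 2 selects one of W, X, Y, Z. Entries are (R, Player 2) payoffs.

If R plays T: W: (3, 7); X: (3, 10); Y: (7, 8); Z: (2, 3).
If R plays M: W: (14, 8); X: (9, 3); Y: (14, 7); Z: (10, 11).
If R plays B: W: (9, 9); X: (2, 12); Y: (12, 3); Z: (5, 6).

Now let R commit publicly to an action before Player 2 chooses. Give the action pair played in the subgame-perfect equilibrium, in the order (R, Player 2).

(M, Z)

Work backward from Player 2's decision.
- T → Player 2 plays X (best of 7, 10, 8, 3); R gets 3.
- M → Player 2 plays Z (best of 8, 3, 7, 11); R gets 10.
- B → Player 2 plays X (best of 9, 12, 3, 6); R gets 2.
Maximizing over 3, 10, 2, R chooses M. Subgame-perfect outcome: (M, Z) with payoffs (10, 11).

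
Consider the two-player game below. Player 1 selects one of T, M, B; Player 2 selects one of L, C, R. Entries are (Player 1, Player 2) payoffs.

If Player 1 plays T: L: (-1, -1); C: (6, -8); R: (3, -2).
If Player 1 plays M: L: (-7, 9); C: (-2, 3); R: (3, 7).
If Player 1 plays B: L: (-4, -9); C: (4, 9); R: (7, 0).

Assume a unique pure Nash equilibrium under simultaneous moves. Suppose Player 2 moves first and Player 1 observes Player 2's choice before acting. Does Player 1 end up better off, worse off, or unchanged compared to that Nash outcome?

better off

Backward induction with Player 2 moving first.
- L: BR = T, leader payoff -1.
- C: BR = T, leader payoff -8.
- R: BR = B, leader payoff 0.
Maximizing over -1, -8, 0, Player 2 chooses R. Subgame-perfect outcome: (B, R) with payoffs (7, 0).
Under simultaneous play:
Player 1's best replies: L→T; C→T; R→B.
Player 2's best replies: T→L; M→L; B→C.
The unique mutual best reply is (T, L), giving (-1, -1).
Player 1 earns 7 sequentially versus -1 at the Nash outcome: better off.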